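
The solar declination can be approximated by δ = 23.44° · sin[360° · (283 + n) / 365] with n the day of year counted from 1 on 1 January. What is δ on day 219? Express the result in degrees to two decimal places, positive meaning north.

360 × (283 + 219) / 365 = 495.123°; sin(495.123°) = 0.7056.
δ = 23.44 × 0.7056 = 16.539° ≈ +16.54°.

+16.54°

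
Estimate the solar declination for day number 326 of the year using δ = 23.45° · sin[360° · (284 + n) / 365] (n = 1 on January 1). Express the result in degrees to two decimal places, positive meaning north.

360 × (284 + 326) / 365 = 601.644°; sin(601.644°) = -0.8800.
δ = 23.45 × -0.8800 = -20.636° ≈ -20.64°.

-20.64°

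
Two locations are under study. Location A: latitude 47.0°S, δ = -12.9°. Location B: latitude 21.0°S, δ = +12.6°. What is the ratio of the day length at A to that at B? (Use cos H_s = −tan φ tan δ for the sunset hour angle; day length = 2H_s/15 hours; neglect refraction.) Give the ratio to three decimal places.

A: H_s = arccos(−tan -47.0° · tan -12.9°) = 104.22°, so 2H_s/15 = 13.8960 h.
B: H_s = arccos(−tan -21.0° · tan 12.6°) = 85.08°, so 2H_s/15 = 11.3440 h.
Ratio A/B = 13.8960 / 11.3440 = 1.2250.

1.225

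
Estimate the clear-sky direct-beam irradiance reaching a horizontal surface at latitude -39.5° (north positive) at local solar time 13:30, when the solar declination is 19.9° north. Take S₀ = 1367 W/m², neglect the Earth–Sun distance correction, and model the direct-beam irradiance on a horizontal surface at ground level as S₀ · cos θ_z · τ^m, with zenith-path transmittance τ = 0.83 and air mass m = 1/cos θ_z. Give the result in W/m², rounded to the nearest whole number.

411 W/m²

Hour angle H = 15° × (13.5 − 12) = 22.50°.
cos θ_z = sin φ sin δ + cos φ cos δ cos H = (-0.6361)(0.3404) + (0.7716)(0.9403)(0.9239) = 0.4538.
Air mass m = 1/cos θ_z = 1/0.4538 = 2.204; τ^m = 0.83^2.204 = 0.6632.
Surface direct beam = 1367 × 0.4538 × 0.6632 = 411.41 W/m².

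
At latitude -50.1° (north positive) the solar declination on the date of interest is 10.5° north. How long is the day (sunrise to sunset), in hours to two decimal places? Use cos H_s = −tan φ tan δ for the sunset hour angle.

cos H_s = −tan(-50.1°) · tan(10.5°) = 0.2217, so H_s = arccos(0.2217) = 77.19°.
Day length = 2 H_s / 15° h⁻¹ = 154.38° / 15 = 10.292 h.

10.29 hours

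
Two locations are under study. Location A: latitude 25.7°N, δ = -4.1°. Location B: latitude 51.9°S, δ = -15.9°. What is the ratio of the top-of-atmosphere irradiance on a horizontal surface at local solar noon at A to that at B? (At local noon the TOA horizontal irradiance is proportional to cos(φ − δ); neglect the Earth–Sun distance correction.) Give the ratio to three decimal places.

A: cos θ_z = cos(25.7° − (-4.1°)) = 0.8678.
B: cos θ_z = cos(-51.9° − (-15.9°)) = 0.8090.
Ratio A/B = 0.8678 / 0.8090 = 1.0727.

1.073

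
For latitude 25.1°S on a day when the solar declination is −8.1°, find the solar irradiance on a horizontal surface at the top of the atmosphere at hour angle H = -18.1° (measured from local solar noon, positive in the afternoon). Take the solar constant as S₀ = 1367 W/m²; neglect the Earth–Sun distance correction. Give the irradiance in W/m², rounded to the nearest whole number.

cos θ_z = sin(-25.1°) sin(-8.1°) + cos(-25.1°) cos(-8.1°) cos(-18.10°) = 0.0598 + 0.8522 = 0.9120.
Top-of-atmosphere irradiance = S₀ cos θ_z = 1367 × 0.9120 = 1246.70 W/m².

1247 W/m²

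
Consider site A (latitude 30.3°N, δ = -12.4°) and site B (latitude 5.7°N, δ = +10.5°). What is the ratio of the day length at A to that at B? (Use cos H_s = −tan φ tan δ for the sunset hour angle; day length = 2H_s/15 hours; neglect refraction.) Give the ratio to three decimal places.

A: H_s = arccos(−tan 30.3° · tan -12.4°) = 82.62°, so 2H_s/15 = 11.0160 h.
B: H_s = arccos(−tan 5.7° · tan 10.5°) = 91.06°, so 2H_s/15 = 12.1413 h.
Ratio A/B = 11.0160 / 12.1413 = 0.9073.

0.907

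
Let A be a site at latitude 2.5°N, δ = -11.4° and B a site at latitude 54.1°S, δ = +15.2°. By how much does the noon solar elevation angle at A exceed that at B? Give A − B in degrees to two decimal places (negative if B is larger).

+55.40°

A: 90° − |2.5 − (-11.4)| = 76.10°.
B: 90° − |-54.1 − (15.2)| = 20.70°.
A − B = 76.10 − 20.70 = 55.40°.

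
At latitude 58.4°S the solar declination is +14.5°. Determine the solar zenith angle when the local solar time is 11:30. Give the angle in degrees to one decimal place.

Hour angle H = 15° × (11.5 − 12) = -7.50°.
With φ = -58.4°, δ = 14.5°, H = -7.50°: sin φ sin δ = -0.2133, cos φ cos δ cos H = 0.5030, so cos θ_z = 0.2897.
θ_z = arccos(0.2897) = 73.16°.

73.2°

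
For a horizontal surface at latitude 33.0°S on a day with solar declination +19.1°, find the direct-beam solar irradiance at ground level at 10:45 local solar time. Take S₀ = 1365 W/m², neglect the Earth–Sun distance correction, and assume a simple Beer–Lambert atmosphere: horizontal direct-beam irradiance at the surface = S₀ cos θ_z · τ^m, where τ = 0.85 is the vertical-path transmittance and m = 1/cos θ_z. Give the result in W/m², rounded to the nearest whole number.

Hour angle H = 15° × (10.75 − 12) = -18.75°.
cos θ_z = sin φ sin δ + cos φ cos δ cos H = (-0.5446)(0.3272) + (0.8387)(0.9449)(0.9469) = 0.5722.
Air mass m = 1/cos θ_z = 1/0.5722 = 1.748; τ^m = 0.85^1.748 = 0.7527.
Surface direct beam = 1365 × 0.5722 × 0.7527 = 587.90 W/m².

588 W/m²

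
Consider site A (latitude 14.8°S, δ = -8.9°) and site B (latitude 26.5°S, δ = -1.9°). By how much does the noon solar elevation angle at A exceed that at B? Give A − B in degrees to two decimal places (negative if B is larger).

+18.70°

A: 90° − |-14.8 − (-8.9)| = 84.10°.
B: 90° − |-26.5 − (-1.9)| = 65.40°.
A − B = 84.10 − 65.40 = 18.70°.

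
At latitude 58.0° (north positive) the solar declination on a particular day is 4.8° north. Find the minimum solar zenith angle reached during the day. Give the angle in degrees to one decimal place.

At local solar noon the hour angle is zero, so the zenith angle is |φ − δ| = |58.0° − (4.8°)| = 53.2°.

53.2°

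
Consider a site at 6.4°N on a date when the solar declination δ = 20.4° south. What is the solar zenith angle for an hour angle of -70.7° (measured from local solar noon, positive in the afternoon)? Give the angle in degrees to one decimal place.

74.4°

cos θ_z = sin(6.4°) sin(-20.4°) + cos(6.4°) cos(-20.4°) cos(-70.70°) = -0.0389 + 0.3079 = 0.2690.
θ_z = arccos(0.2690) = 74.40°.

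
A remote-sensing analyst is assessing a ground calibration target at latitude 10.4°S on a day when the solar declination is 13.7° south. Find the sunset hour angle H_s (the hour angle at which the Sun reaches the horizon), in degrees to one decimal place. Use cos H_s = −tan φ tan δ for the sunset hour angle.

92.6°

−tan φ tan δ = −(-0.1835)(-0.2438) = -0.0447; H_s = arccos(-0.0447) = 92.56°.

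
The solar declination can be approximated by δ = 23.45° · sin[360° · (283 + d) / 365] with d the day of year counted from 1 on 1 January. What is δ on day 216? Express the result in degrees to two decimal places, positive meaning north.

360 × (283 + 216) / 365 = 492.164°; sin(492.164°) = 0.7412.
δ = 23.45 × 0.7412 = 17.381° ≈ +17.38°.

+17.38°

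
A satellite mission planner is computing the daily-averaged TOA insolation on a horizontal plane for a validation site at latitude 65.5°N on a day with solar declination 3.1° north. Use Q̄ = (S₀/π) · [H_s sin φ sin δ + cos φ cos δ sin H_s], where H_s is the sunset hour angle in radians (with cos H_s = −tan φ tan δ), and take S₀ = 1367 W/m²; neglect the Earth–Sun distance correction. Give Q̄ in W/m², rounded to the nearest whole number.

215 W/m²

−tan φ tan δ = −(2.1943)(0.0542) = -0.1189; H_s = arccos(-0.1189) = 96.83°. In radians, H_s = 1.6900.
H_s sin φ sin δ = 1.6900 × 0.9100 × 0.0541 = 0.0832.
cos φ cos δ sin H_s = 0.4147 × 0.9985 × 0.9929 = 0.4111.
Q̄ = (1367/π) × (0.0832 + 0.4111) = 435.13 × 0.4943 = 215.08 W/m².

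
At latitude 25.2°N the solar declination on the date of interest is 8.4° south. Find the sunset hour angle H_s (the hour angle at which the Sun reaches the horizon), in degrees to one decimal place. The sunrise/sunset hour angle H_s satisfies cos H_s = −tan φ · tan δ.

86.0°

−tan φ tan δ = −(0.4706)(-0.1477) = 0.0695; H_s = arccos(0.0695) = 86.01°.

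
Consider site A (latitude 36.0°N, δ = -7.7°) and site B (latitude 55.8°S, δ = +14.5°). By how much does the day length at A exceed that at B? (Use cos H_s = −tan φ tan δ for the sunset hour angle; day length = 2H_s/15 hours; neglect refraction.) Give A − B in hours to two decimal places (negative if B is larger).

A: H_s = arccos(−tan 36.0° · tan -7.7°) = 84.36°, so 2H_s/15 = 11.2480 h.
B: H_s = arccos(−tan -55.8° · tan 14.5°) = 67.63°, so 2H_s/15 = 9.0173 h.
A − B = 11.2480 − 9.0173 = 2.2307 h.

+2.23 h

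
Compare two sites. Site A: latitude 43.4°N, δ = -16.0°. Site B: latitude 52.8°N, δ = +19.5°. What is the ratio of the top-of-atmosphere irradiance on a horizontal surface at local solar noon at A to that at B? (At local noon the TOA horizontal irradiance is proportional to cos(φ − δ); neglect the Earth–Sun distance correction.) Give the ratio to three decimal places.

0.609

A: cos θ_z = cos(43.4° − (-16.0°)) = 0.5090.
B: cos θ_z = cos(52.8° − (19.5°)) = 0.8358.
Ratio A/B = 0.5090 / 0.8358 = 0.6090.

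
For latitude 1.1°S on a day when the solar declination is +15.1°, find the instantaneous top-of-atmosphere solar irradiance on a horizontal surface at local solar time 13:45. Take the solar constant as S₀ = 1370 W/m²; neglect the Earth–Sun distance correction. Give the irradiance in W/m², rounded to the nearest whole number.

Hour angle H = 15° × (13.75 − 12) = 26.25°.
With φ = -1.1°, δ = 15.1°, H = 26.25°: sin φ sin δ = -0.0050, cos φ cos δ cos H = 0.8657, so cos θ_z = 0.8607.
Top-of-atmosphere irradiance = S₀ cos θ_z = 1370 × 0.8607 = 1179.16 W/m².

1179 W/m²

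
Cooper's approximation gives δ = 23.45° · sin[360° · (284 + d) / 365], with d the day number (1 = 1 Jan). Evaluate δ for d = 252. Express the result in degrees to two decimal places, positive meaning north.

+4.61°

360 × (284 + 252) / 365 = 528.658°; sin(528.658°) = 0.1967.
δ = 23.45 × 0.1967 = 4.613° ≈ +4.61°.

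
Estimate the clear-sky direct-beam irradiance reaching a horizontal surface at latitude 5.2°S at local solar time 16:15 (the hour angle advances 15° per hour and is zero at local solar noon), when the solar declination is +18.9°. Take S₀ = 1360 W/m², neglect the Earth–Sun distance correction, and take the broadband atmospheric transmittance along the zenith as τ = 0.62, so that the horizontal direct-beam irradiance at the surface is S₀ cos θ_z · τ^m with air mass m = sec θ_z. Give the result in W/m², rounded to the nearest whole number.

Hour angle H = 15° × (16.25 − 12) = 63.75°.
cos θ_z = sin(-5.2°) sin(18.9°) + cos(-5.2°) cos(18.9°) cos(63.75°) = -0.0294 + 0.4167 = 0.3873.
Air mass m = 1/cos θ_z = 1/0.3873 = 2.582; τ^m = 0.62^2.582 = 0.2910.
Surface direct beam = 1360 × 0.3873 × 0.2910 = 153.28 W/m².

153 W/m²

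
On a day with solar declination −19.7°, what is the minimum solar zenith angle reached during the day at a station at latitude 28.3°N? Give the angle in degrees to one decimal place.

At local solar noon the hour angle is zero, so the zenith angle is |φ − δ| = |28.3° − (-19.7°)| = 48.0°.

48.0°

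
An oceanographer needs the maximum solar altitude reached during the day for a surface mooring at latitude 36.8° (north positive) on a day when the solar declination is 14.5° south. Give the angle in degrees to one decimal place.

At local solar noon the hour angle is zero, so the elevation is 90° − |φ − δ| = 90° − |36.8° − (-14.5°)| = 90° − 51.3° = 38.7°.

38.7°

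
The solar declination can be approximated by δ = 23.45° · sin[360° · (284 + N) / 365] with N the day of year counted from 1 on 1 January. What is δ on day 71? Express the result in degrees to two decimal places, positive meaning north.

360 × (284 + 71) / 365 = 350.137°; sin(350.137°) = -0.1713.
δ = 23.45 × -0.1713 = -4.017° ≈ -4.02°.

-4.02°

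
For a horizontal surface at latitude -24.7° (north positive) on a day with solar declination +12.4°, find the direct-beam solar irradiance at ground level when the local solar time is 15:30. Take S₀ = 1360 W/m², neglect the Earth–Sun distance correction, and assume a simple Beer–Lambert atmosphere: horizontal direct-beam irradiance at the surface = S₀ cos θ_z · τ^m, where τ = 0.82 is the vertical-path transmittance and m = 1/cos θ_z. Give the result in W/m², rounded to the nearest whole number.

Hour angle H = 15° × (15.5 − 12) = 52.50°.
With φ = -24.7°, δ = 12.4°, H = 52.50°: sin φ sin δ = -0.0897, cos φ cos δ cos H = 0.5402, so cos θ_z = 0.4505.
Air mass m = 1/cos θ_z = 1/0.4505 = 2.220; τ^m = 0.82^2.220 = 0.6437.
Surface direct beam = 1360 × 0.4505 × 0.6437 = 394.38 W/m².

394 W/m²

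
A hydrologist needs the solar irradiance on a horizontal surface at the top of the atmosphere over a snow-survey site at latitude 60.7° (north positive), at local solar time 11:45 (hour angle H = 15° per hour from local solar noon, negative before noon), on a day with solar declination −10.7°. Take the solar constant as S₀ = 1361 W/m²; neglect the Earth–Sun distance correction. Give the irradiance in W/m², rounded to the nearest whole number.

Hour angle H = 15° × (11.75 − 12) = -3.75°.
With φ = 60.7°, δ = -10.7°, H = -3.75°: sin φ sin δ = -0.1619, cos φ cos δ cos H = 0.4798, so cos θ_z = 0.3179.
Top-of-atmosphere irradiance = S₀ cos θ_z = 1361 × 0.3179 = 432.66 W/m².

433 W/m²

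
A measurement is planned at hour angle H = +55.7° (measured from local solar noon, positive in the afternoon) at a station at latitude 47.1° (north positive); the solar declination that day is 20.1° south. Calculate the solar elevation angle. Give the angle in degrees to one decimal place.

cos θ_z = sin φ sin δ + cos φ cos δ cos H = (0.7325)(-0.3437) + (0.6807)(0.9391)(0.5635) = 0.1085.
θ_z = arccos(0.1085) = 83.77°, so the elevation is 90° − 83.77° = 6.23°.

6.2°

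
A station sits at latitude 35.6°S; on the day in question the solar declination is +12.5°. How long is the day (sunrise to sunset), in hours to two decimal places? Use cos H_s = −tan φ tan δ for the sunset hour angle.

−tan φ tan δ = −(-0.7159)(0.2217) = 0.1587; H_s = arccos(0.1587) = 80.87°.
Day length = 2 H_s / 15° h⁻¹ = 161.74° / 15 = 10.783 h.

10.78 hours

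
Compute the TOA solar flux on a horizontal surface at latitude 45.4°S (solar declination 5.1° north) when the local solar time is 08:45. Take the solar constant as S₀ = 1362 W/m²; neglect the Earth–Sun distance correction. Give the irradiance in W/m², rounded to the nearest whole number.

542 W/m²

Hour angle H = 15° × (8.75 − 12) = -48.75°.
With φ = -45.4°, δ = 5.1°, H = -48.75°: sin φ sin δ = -0.0633, cos φ cos δ cos H = 0.4611, so cos θ_z = 0.3978.
Top-of-atmosphere irradiance = S₀ cos θ_z = 1362 × 0.3978 = 541.80 W/m².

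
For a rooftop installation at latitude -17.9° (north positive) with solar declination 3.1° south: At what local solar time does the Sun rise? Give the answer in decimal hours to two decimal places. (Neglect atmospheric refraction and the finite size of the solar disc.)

−tan φ tan δ = −(-0.3230)(-0.0542) = -0.0175; H_s = arccos(-0.0175) = 91.00°.
Sunrise is at 12 − H_s/15 = 12 − 6.067 = 5.933 h local solar time.

5.93 h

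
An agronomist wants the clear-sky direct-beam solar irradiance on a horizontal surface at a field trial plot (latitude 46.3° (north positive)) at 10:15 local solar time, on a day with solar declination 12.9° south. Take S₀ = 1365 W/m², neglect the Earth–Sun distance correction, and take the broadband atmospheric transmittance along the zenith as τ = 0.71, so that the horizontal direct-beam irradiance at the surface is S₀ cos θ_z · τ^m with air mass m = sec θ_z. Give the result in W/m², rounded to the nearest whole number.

Hour angle H = 15° × (10.25 − 12) = -26.25°.
cos θ_z = sin φ sin δ + cos φ cos δ cos H = (0.7230)(-0.2233) + (0.6909)(0.9748)(0.8969) = 0.4426.
Air mass m = 1/cos θ_z = 1/0.4426 = 2.259; τ^m = 0.71^2.259 = 0.4613.
Surface direct beam = 1365 × 0.4426 × 0.4613 = 278.69 W/m².

279 W/m²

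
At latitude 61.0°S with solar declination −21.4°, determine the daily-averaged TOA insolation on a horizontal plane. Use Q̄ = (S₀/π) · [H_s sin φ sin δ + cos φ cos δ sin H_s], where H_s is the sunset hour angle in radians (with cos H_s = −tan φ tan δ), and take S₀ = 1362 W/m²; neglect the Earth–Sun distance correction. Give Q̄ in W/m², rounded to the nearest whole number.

The sunset hour angle satisfies cos H_s = −tan φ tan δ = -0.7070, giving H_s = 134.99°. In radians, H_s = 2.3560.
H_s sin φ sin δ = 2.3560 × -0.8746 × -0.3649 = 0.7519.
cos φ cos δ sin H_s = 0.4848 × 0.9311 × 0.7072 = 0.3192.
Q̄ = (1362/π) × (0.7519 + 0.3192) = 433.54 × 1.0711 = 464.36 W/m².

464 W/m²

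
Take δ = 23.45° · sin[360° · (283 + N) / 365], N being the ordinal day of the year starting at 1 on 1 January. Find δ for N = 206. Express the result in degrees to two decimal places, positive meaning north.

+19.82°

360 × (283 + 206) / 365 = 482.301°; sin(482.301°) = 0.8453.
δ = 23.45 × 0.8453 = 19.822° ≈ +19.82°.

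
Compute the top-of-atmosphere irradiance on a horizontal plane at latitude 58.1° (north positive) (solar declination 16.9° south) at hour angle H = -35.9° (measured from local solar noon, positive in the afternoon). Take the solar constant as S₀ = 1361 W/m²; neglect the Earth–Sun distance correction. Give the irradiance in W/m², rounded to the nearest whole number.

With φ = 58.1°, δ = -16.9°, H = -35.90°: sin φ sin δ = -0.2468, cos φ cos δ cos H = 0.4096, so cos θ_z = 0.1628.
Top-of-atmosphere irradiance = S₀ cos θ_z = 1361 × 0.1628 = 221.57 W/m².

222 W/m²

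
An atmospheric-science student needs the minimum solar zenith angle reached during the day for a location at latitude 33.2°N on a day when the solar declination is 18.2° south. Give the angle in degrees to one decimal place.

51.4°

At local solar noon the hour angle is zero, so the zenith angle is |φ − δ| = |33.2° − (-18.2°)| = 51.4°.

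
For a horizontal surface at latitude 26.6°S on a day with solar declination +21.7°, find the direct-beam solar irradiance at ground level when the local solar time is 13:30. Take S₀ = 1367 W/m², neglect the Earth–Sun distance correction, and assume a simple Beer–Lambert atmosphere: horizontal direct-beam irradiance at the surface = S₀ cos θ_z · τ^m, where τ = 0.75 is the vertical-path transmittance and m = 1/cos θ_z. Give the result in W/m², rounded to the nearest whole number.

510 W/m²

Hour angle H = 15° × (13.5 − 12) = 22.50°.
cos θ_z = sin(-26.6°) sin(21.7°) + cos(-26.6°) cos(21.7°) cos(22.50°) = -0.1656 + 0.7675 = 0.6019.
Air mass m = 1/cos θ_z = 1/0.6019 = 1.661; τ^m = 0.75^1.661 = 0.6201.
Surface direct beam = 1367 × 0.6019 × 0.6201 = 510.22 W/m².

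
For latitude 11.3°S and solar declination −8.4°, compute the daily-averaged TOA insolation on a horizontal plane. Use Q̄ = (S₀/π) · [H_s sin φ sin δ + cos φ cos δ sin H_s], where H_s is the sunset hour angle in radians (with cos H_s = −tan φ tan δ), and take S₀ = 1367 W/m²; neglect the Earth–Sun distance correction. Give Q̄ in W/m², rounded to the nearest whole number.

442 W/m²

−tan φ tan δ = −(-0.1998)(-0.1477) = -0.0295; H_s = arccos(-0.0295) = 91.69°. In radians, H_s = 1.6003.
H_s sin φ sin δ = 1.6003 × -0.1959 × -0.1461 = 0.0458.
cos φ cos δ sin H_s = 0.9806 × 0.9893 × 0.9996 = 0.9697.
Q̄ = (1367/π) × (0.0458 + 0.9697) = 435.13 × 1.0155 = 441.87 W/m².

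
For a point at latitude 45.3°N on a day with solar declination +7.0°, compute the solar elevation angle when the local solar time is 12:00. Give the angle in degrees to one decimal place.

Hour angle H = 15° × (12 − 12) = 0.00°.
With φ = 45.3°, δ = 7.0°, H = 0.00°: sin φ sin δ = 0.0866, cos φ cos δ cos H = 0.6982, so cos θ_z = 0.7848.
θ_z = arccos(0.7848) = 38.30°, so the elevation is 90° − 38.30° = 51.70°.

51.7°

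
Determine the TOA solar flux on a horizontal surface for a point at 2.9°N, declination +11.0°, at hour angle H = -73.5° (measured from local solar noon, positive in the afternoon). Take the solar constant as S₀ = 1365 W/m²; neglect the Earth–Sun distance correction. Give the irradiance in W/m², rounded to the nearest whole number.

With φ = 2.9°, δ = 11.0°, H = -73.50°: sin φ sin δ = 0.0097, cos φ cos δ cos H = 0.2784, so cos θ_z = 0.2881.
Top-of-atmosphere irradiance = S₀ cos θ_z = 1365 × 0.2881 = 393.26 W/m².

393 W/m²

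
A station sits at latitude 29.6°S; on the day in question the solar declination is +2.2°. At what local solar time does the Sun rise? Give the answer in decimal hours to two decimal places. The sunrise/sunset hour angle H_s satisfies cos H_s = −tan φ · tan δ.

6.08 h

−tan φ tan δ = −(-0.5681)(0.0384) = 0.0218; H_s = arccos(0.0218) = 88.75°.
Sunrise is at 12 − H_s/15 = 12 − 5.917 = 6.083 h local solar time.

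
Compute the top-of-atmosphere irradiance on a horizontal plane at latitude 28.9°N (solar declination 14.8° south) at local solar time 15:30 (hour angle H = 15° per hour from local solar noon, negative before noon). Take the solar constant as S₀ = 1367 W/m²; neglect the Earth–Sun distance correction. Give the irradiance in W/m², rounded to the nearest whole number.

Hour angle H = 15° × (15.5 − 12) = 52.50°.
With φ = 28.9°, δ = -14.8°, H = 52.50°: sin φ sin δ = -0.1235, cos φ cos δ cos H = 0.5153, so cos θ_z = 0.3918.
Top-of-atmosphere irradiance = S₀ cos θ_z = 1367 × 0.3918 = 535.59 W/m².

536 W/m²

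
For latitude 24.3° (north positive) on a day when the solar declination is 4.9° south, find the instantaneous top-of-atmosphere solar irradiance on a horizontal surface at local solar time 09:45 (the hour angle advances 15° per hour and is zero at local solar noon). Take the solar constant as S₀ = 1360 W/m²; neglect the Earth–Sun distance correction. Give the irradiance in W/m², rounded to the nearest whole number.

979 W/m²

Hour angle H = 15° × (9.75 − 12) = -33.75°.
With φ = 24.3°, δ = -4.9°, H = -33.75°: sin φ sin δ = -0.0352, cos φ cos δ cos H = 0.7550, so cos θ_z = 0.7198.
Top-of-atmosphere irradiance = S₀ cos θ_z = 1360 × 0.7198 = 978.93 W/m².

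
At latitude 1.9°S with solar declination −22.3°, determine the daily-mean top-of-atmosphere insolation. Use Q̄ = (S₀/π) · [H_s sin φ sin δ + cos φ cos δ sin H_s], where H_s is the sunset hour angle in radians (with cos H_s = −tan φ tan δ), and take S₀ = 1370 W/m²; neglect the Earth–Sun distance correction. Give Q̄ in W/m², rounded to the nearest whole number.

412 W/m²

The sunset hour angle satisfies cos H_s = −tan φ tan δ = -0.0136, giving H_s = 90.78°. In radians, H_s = 1.5844.
H_s sin φ sin δ = 1.5844 × -0.0332 × -0.3795 = 0.0200.
cos φ cos δ sin H_s = 0.9995 × 0.9252 × 0.9999 = 0.9246.
Q̄ = (1370/π) × (0.0200 + 0.9246) = 436.08 × 0.9446 = 411.92 W/m².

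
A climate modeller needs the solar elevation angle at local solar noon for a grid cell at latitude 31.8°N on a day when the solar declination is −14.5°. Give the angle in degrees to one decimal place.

At local solar noon the hour angle is zero, so the elevation is 90° − |φ − δ| = 90° − |31.8° − (-14.5°)| = 90° − 46.3° = 43.7°.

43.7°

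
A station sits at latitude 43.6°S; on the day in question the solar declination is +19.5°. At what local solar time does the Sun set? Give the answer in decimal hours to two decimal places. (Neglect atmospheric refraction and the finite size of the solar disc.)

−tan φ tan δ = −(-0.9523)(0.3541) = 0.3372; H_s = arccos(0.3372) = 70.29°.
Sunset is at 12 + H_s/15 = 12 + 4.686 = 16.686 h local solar time.

16.69 h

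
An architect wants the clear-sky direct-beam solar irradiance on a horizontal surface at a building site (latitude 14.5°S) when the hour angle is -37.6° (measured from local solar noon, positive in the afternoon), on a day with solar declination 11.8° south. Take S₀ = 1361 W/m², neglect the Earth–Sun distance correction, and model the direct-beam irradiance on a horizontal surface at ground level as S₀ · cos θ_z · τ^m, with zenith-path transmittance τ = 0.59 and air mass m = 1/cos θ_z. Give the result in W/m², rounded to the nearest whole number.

565 W/m²

cos θ_z = sin(-14.5°) sin(-11.8°) + cos(-14.5°) cos(-11.8°) cos(-37.60°) = 0.0512 + 0.7508 = 0.8020.
Air mass m = 1/cos θ_z = 1/0.8020 = 1.247; τ^m = 0.59^1.247 = 0.5179.
Surface direct beam = 1361 × 0.8020 × 0.5179 = 565.30 W/m².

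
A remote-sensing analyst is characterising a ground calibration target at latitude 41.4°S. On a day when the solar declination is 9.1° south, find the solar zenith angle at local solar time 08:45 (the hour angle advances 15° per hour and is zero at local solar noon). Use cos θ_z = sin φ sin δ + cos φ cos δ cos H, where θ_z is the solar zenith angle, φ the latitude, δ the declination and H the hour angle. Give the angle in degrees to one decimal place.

Hour angle H = 15° × (8.75 − 12) = -48.75°.
cos θ_z = sin(-41.4°) sin(-9.1°) + cos(-41.4°) cos(-9.1°) cos(-48.75°) = 0.1046 + 0.4884 = 0.5930.
θ_z = arccos(0.5930) = 53.63°.

53.6°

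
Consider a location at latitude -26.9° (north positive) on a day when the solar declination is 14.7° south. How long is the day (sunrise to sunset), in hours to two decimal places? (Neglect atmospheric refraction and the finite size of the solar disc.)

The sunset hour angle satisfies cos H_s = −tan φ tan δ = -0.1331, giving H_s = 97.65°.
Day length = 2 H_s / 15° h⁻¹ = 195.30° / 15 = 13.020 h.

13.02 hours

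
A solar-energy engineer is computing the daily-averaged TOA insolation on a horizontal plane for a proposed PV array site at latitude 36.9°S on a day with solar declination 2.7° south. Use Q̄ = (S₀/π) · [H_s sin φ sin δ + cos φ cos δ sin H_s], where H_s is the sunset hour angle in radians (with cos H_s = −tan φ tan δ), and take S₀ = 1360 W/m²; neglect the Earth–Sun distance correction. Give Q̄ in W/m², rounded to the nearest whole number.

365 W/m²

The sunset hour angle satisfies cos H_s = −tan φ tan δ = -0.0354, giving H_s = 92.03°. In radians, H_s = 1.6062.
H_s sin φ sin δ = 1.6062 × -0.6004 × -0.0471 = 0.0454.
cos φ cos δ sin H_s = 0.7997 × 0.9989 × 0.9994 = 0.7983.
Q̄ = (1360/π) × (0.0454 + 0.7983) = 432.90 × 0.8437 = 365.24 W/m².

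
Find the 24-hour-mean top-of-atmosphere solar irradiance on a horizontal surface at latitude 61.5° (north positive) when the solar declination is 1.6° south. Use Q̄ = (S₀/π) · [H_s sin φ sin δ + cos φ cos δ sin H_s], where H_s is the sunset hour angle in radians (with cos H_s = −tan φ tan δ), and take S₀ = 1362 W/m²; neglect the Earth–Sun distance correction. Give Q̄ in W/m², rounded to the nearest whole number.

−tan φ tan δ = −(1.8418)(-0.0279) = 0.0514; H_s = arccos(0.0514) = 87.05°. In radians, H_s = 1.5193.
H_s sin φ sin δ = 1.5193 × 0.8788 × -0.0279 = -0.0373.
cos φ cos δ sin H_s = 0.4772 × 0.9996 × 0.9987 = 0.4764.
Q̄ = (1362/π) × (-0.0373 + 0.4764) = 433.54 × 0.4391 = 190.37 W/m².

190 W/m²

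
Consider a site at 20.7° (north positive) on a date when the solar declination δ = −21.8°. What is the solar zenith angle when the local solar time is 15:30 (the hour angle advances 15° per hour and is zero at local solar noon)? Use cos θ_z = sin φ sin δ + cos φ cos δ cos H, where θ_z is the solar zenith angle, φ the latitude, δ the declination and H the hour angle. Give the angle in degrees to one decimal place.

Hour angle H = 15° × (15.5 − 12) = 52.50°.
cos θ_z = sin(20.7°) sin(-21.8°) + cos(20.7°) cos(-21.8°) cos(52.50°) = -0.1313 + 0.5287 = 0.3974.
θ_z = arccos(0.3974) = 66.58°.

66.6°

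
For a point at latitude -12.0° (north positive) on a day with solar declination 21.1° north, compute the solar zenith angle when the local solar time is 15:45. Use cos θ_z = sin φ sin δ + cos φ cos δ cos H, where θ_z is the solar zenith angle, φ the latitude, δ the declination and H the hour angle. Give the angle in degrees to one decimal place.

64.4°

Hour angle H = 15° × (15.75 − 12) = 56.25°.
cos θ_z = sin(-12.0°) sin(21.1°) + cos(-12.0°) cos(21.1°) cos(56.25°) = -0.0748 + 0.5070 = 0.4322.
θ_z = arccos(0.4322) = 64.39°.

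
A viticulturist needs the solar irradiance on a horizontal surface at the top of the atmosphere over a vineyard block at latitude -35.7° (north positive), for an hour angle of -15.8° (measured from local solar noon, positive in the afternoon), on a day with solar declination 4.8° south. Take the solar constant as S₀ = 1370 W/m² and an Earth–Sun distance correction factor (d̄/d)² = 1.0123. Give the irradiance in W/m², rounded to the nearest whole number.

cos θ_z = sin φ sin δ + cos φ cos δ cos H = (-0.5835)(-0.0837) + (0.8121)(0.9965)(0.9622) = 0.8275.
Top-of-atmosphere irradiance = S₀ (d̄/d)² cos θ_z = 1370 × 1.0123 × 0.8275 = 1147.62 W/m².

1148 W/m²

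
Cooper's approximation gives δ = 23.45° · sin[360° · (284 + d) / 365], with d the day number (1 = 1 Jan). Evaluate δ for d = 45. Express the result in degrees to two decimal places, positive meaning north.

-13.62°

360 × (284 + 45) / 365 = 324.493°; sin(324.493°) = -0.5808.
δ = 23.45 × -0.5808 = -13.620° ≈ -13.62°.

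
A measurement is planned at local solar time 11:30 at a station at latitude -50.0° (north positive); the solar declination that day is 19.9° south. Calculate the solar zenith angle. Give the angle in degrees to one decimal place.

30.7°

Hour angle H = 15° × (11.5 − 12) = -7.50°.
With φ = -50.0°, δ = -19.9°, H = -7.50°: sin φ sin δ = 0.2607, cos φ cos δ cos H = 0.5992, so cos θ_z = 0.8599.
θ_z = arccos(0.8599) = 30.69°.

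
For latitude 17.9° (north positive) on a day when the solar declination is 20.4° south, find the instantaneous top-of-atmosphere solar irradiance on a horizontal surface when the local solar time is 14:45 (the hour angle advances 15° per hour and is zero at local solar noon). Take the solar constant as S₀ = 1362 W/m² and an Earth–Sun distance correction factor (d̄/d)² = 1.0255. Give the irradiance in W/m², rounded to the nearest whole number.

787 W/m²

Hour angle H = 15° × (14.75 − 12) = 41.25°.
With φ = 17.9°, δ = -20.4°, H = 41.25°: sin φ sin δ = -0.1071, cos φ cos δ cos H = 0.6706, so cos θ_z = 0.5635.
Top-of-atmosphere irradiance = S₀ (d̄/d)² cos θ_z = 1362 × 1.0255 × 0.5635 = 787.06 W/m².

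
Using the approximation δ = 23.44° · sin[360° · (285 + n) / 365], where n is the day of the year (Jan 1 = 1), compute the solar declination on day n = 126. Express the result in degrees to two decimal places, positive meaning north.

+16.68°

360 × (285 + 126) / 365 = 405.370°; sin(405.370°) = 0.7117.
δ = 23.44 × 0.7117 = 16.682° ≈ +16.68°.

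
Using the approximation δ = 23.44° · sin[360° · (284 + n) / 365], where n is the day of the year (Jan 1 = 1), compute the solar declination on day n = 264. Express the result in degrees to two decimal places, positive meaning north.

-0.20°

360 × (284 + 264) / 365 = 540.493°; sin(540.493°) = -0.0086.
δ = 23.44 × -0.0086 = -0.202° ≈ -0.20°.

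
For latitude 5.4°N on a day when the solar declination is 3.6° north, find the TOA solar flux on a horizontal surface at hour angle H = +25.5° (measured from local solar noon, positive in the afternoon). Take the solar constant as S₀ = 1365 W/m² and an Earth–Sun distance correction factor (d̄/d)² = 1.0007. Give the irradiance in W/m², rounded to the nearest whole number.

cos θ_z = sin(5.4°) sin(3.6°) + cos(5.4°) cos(3.6°) cos(25.50°) = 0.0059 + 0.8968 = 0.9027.
Top-of-atmosphere irradiance = S₀ (d̄/d)² cos θ_z = 1365 × 1.0007 × 0.9027 = 1233.05 W/m².

1233 W/m²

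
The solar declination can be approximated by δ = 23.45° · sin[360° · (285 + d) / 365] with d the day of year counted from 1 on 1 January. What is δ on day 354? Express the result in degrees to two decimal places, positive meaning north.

-23.45°

360 × (285 + 354) / 365 = 630.247°; sin(630.247°) = -1.0000.
δ = 23.45 × -1.0000 = -23.450° ≈ -23.45°.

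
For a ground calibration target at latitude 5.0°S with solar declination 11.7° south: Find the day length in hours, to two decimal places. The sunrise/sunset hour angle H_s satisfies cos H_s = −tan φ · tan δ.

12.14 hours

cos H_s = −tan(-5.0°) · tan(-11.7°) = -0.0181, so H_s = arccos(-0.0181) = 91.04°.
Day length = 2 H_s / 15° h⁻¹ = 182.08° / 15 = 12.139 h.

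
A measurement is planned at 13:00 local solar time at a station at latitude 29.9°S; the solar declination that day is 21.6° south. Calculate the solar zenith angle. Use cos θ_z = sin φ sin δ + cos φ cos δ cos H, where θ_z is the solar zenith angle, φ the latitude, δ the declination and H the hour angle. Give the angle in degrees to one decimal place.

15.8°

Hour angle H = 15° × (13 − 12) = 15.00°.
cos θ_z = sin(-29.9°) sin(-21.6°) + cos(-29.9°) cos(-21.6°) cos(15.00°) = 0.1835 + 0.7786 = 0.9621.
θ_z = arccos(0.9621) = 15.82°.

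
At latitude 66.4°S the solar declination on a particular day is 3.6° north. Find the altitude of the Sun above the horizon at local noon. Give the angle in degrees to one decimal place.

At local solar noon the hour angle is zero, so the elevation is 90° − |φ − δ| = 90° − |-66.4° − (3.6°)| = 90° − 70.0° = 20.0°.

20.0°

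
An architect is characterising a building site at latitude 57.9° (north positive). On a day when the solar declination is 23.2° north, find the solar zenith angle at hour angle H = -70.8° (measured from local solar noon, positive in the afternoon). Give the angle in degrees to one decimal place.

With φ = 57.9°, δ = 23.2°, H = -70.80°: sin φ sin δ = 0.3337, cos φ cos δ cos H = 0.1606, so cos θ_z = 0.4943.
θ_z = arccos(0.4943) = 60.38°.

60.4°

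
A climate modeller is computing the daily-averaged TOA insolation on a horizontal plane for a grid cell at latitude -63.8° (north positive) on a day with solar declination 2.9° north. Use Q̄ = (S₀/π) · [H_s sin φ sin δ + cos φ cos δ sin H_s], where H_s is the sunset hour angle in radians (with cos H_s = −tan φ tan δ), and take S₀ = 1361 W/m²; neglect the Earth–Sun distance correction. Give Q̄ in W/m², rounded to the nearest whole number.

161 W/m²

cos H_s = −tan(-63.8°) · tan(2.9°) = 0.1030, so H_s = arccos(0.1030) = 84.09°. In radians, H_s = 1.4676.
H_s sin φ sin δ = 1.4676 × -0.8973 × 0.0506 = -0.0666.
cos φ cos δ sin H_s = 0.4415 × 0.9987 × 0.9947 = 0.4386.
Q̄ = (1361/π) × (-0.0666 + 0.4386) = 433.22 × 0.3720 = 161.16 W/m².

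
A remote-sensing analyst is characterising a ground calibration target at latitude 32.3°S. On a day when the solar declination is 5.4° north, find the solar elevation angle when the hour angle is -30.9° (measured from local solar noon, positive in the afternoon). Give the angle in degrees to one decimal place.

With φ = -32.3°, δ = 5.4°, H = -30.90°: sin φ sin δ = -0.0503, cos φ cos δ cos H = 0.7221, so cos θ_z = 0.6718.
θ_z = arccos(0.6718) = 47.79°, so the elevation is 90° − 47.79° = 42.21°.

42.2°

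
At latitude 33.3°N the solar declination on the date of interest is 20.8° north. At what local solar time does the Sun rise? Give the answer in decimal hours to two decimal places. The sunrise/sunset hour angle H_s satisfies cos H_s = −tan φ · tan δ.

5.04 h

−tan φ tan δ = −(0.6569)(0.3799) = -0.2496; H_s = arccos(-0.2496) = 104.45°.
Sunrise is at 12 − H_s/15 = 12 − 6.963 = 5.037 h local solar time.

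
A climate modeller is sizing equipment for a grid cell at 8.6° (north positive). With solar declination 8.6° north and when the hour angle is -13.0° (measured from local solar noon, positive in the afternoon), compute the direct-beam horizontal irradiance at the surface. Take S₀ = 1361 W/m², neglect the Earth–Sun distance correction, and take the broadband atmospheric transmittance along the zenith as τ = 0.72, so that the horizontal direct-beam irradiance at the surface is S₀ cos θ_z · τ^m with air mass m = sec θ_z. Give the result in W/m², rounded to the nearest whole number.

cos θ_z = sin φ sin δ + cos φ cos δ cos H = (0.1495)(0.1495) + (0.9888)(0.9888)(0.9744) = 0.9750.
Air mass m = 1/cos θ_z = 1/0.9750 = 1.026; τ^m = 0.72^1.026 = 0.7139.
Surface direct beam = 1361 × 0.9750 × 0.7139 = 947.33 W/m².

947 W/m²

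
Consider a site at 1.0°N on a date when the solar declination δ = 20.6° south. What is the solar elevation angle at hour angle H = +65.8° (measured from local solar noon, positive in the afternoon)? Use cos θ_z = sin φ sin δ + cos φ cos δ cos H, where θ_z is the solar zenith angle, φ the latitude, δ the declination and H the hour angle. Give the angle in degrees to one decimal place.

22.2°

cos θ_z = sin(1.0°) sin(-20.6°) + cos(1.0°) cos(-20.6°) cos(65.80°) = -0.0061 + 0.3837 = 0.3776.
θ_z = arccos(0.3776) = 67.81°, so the elevation is 90° − 67.81° = 22.19°.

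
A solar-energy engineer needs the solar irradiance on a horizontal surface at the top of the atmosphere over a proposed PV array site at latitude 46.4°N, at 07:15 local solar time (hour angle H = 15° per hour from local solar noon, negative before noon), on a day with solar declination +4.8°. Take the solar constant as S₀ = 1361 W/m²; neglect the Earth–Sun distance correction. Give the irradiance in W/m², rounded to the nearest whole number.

Hour angle H = 15° × (7.25 − 12) = -71.25°.
cos θ_z = sin(46.4°) sin(4.8°) + cos(46.4°) cos(4.8°) cos(-71.25°) = 0.0606 + 0.2209 = 0.2815.
Top-of-atmosphere irradiance = S₀ cos θ_z = 1361 × 0.2815 = 383.12 W/m².

383 W/m²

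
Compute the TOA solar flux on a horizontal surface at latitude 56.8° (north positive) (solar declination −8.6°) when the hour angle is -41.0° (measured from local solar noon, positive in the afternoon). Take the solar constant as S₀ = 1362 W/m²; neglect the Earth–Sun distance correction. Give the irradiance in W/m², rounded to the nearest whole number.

386 W/m²

cos θ_z = sin(56.8°) sin(-8.6°) + cos(56.8°) cos(-8.6°) cos(-41.00°) = -0.1251 + 0.4086 = 0.2835.
Top-of-atmosphere irradiance = S₀ cos θ_z = 1362 × 0.2835 = 386.13 W/m².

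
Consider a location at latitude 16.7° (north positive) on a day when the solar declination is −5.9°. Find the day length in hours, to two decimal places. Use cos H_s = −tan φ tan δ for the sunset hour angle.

−tan φ tan δ = −(0.3000)(-0.1033) = 0.0310; H_s = arccos(0.0310) = 88.22°.
Day length = 2 H_s / 15° h⁻¹ = 176.44° / 15 = 11.763 h.

11.76 hours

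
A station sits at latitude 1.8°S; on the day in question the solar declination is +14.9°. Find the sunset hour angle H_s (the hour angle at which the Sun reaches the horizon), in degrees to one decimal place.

cos H_s = −tan(-1.8°) · tan(14.9°) = 0.0084, so H_s = arccos(0.0084) = 89.52°.

89.5°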